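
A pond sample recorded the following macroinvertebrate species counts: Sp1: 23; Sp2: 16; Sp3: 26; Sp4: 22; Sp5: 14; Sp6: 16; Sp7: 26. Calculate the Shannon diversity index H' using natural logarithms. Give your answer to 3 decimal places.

1.919

Total N = 23+16+26+22+14+16+26 = 143, so the proportions are 0.16084, 0.11189, 0.18182, 0.15385, 0.0979, 0.11189, 0.18182 (working shown to 5 dp, full precision carried).
Each pᵢ ln pᵢ term: 0.16084×(-1.82735)=-0.29391, 0.11189×(-2.19026)=-0.24506, 0.18182×(-1.70475)=-0.30995, 0.15385×(-1.87180)=-0.28797, 0.0979×(-2.32379)=-0.22750, 0.11189×(-2.19026)=-0.24506, 0.18182×(-1.70475)=-0.30995.
Sum = -1.91942, so H' = 1.919.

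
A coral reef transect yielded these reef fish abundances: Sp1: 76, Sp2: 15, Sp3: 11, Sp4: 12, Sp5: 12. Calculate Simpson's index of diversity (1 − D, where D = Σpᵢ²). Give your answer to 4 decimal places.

0.5962

Total N = 76+15+11+12+12 = 126, so the proportions are 0.603175, 0.119048, 0.087302, 0.095238, 0.095238 (working shown to 6 dp, full precision carried).
D = 0.603175² + 0.119048² + 0.087302² + 0.095238² + 0.095238² = 0.363820 + 0.014172 + 0.007622 + 0.009070 + 0.009070 = 0.403754.
So 1 − D = 0.596246, i.e. 0.5962 to 4 decimal places.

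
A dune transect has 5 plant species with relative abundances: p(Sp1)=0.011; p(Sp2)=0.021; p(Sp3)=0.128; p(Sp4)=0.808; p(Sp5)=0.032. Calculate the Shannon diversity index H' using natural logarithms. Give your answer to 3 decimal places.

Each pᵢ ln pᵢ term (working shown to 5 dp, full precision carried): 0.011×(-4.50986)=-0.04961, 0.021×(-3.86323)=-0.08113, 0.128×(-2.05573)=-0.26313, 0.808×(-0.21319)=-0.17226, 0.032×(-3.44202)=-0.11014.
Sum = -0.67627, so H' = 0.676.

0.676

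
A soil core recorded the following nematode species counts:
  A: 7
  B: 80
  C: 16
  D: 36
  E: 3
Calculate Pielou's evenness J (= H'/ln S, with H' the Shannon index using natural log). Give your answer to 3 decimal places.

0.713

Total N = 7+80+16+36+3 = 142, so the proportions are 0.0493, 0.56338, 0.11268, 0.25352, 0.02113 (working shown to 5 dp, full precision carried).
H' = −Σ pᵢ ln pᵢ = −((-0.14838) + (-0.32327) + (-0.24600) + (-0.34791) + (-0.08149)) = 1.14704.
With S = 5 species, ln S = 1.60944, so J = 1.14704/1.60944 = 0.71270, i.e. 0.713 to 3 decimal places.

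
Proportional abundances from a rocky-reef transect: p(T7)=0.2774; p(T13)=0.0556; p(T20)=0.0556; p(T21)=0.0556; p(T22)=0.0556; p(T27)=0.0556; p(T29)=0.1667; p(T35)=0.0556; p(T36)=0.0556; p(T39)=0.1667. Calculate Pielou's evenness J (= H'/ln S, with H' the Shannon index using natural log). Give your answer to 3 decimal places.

0.902

H' = −Σ pᵢ ln pᵢ = −((-0.35571) + (-0.16066) + (-0.16066) + (-0.16066) + (-0.16066) + (-0.16066) + (-0.29865) + (-0.16066) + (-0.16066) + (-0.29865)) = 2.07764 (working shown to 5 dp, full precision carried).
With S = 10 species, ln S = 2.30259, so J = 2.07764/2.30259 = 0.90231, i.e. 0.902 to 3 decimal places.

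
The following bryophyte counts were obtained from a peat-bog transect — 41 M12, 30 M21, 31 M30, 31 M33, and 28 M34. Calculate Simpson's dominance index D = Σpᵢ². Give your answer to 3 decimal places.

Total N = 41+30+31+31+28 = 161, so the proportions are 0.25466, 0.18634, 0.19255, 0.19255, 0.17391 (working shown to 5 dp, full precision carried).
D = 0.25466² + 0.18634² + 0.19255² + 0.19255² + 0.17391² = 0.06485 + 0.03472 + 0.03707 + 0.03707 + 0.03025 = 0.20397.
To 3 decimal places, D = 0.204.

0.204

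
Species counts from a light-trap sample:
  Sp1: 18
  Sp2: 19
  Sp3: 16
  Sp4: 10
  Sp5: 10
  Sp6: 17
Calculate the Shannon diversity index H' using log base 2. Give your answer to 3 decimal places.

Total N = 18+19+16+10+10+17 = 90, so the proportions are 0.2, 0.21111, 0.17778, 0.11111, 0.11111, 0.18889 (working shown to 5 dp, full precision carried).
Each pᵢ log₂ pᵢ term: 0.2×(-2.32193)=-0.46439, 0.21111×(-2.24393)=-0.47372, 0.17778×(-2.49185)=-0.44300, 0.11111×(-3.16993)=-0.35221, 0.11111×(-3.16993)=-0.35221, 0.18889×(-2.40439)=-0.45416.
Sum = -2.53969, so H' = 2.540.

2.540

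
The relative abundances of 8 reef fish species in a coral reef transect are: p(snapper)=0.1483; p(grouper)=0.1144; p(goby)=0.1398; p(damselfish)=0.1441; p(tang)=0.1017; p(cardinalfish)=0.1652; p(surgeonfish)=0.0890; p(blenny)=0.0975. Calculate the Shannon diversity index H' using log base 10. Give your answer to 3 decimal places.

0.894

Each pᵢ log₁₀ pᵢ term (working shown to 5 dp, full precision carried): 0.1483×(-0.82886)=-0.12292, 0.1144×(-0.94157)=-0.10772, 0.1398×(-0.85449)=-0.11946, 0.1441×(-0.84134)=-0.12124, 0.1017×(-0.99268)=-0.10096, 0.1652×(-0.78199)=-0.12918, 0.089×(-1.05061)=-0.09350, 0.0975×(-1.01100)=-0.09857.
Sum = -0.89355, so H' = 0.894.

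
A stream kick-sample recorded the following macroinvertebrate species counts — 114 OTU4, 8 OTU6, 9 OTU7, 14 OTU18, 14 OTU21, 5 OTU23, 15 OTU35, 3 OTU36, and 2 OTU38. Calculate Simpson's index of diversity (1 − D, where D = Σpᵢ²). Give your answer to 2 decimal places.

Total N = 114+8+9+14+14+5+15+3+2 = 184, so the proportions are 0.6196, 0.0435, 0.0489, 0.0761, 0.0761, 0.0272, 0.0815, 0.0163, 0.0109 (working shown to 4 dp, full precision carried).
D = 0.6196² + 0.0435² + 0.0489² + 0.0761² + 0.0761² + 0.0272² + 0.0815² + 0.0163² + 0.0109² = 0.3839 + 0.0019 + 0.0024 + 0.0058 + 0.0058 + 0.0007 + 0.0066 + 0.0003 + 0.0001 = 0.4075.
So 1 − D = 0.5925, i.e. 0.59 to 2 decimal places.

0.59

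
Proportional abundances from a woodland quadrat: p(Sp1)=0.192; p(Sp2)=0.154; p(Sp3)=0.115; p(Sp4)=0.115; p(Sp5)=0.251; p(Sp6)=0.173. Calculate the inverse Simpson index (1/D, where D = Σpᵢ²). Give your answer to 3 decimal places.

D = 0.192² + 0.154² + 0.115² + 0.115² + 0.251² + 0.173² = 0.0368640 + 0.0237160 + 0.0132250 + 0.0132250 + 0.0630010 + 0.0299290 = 0.1799600 (working shown to 7 dp, full precision carried).
So 1/D = 5.55679, i.e. 5.557 to 3 decimal places.

5.557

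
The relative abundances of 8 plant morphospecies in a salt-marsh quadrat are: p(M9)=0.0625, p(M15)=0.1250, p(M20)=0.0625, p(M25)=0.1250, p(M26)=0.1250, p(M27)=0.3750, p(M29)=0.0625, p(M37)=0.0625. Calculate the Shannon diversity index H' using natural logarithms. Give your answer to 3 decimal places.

1.841

Each pᵢ ln pᵢ term (working shown to 5 dp, full precision carried): 0.0625×(-2.77259)=-0.17329, 0.125×(-2.07944)=-0.25993, 0.0625×(-2.77259)=-0.17329, 0.125×(-2.07944)=-0.25993, 0.125×(-2.07944)=-0.25993, 0.375×(-0.98083)=-0.36781, 0.0625×(-2.77259)=-0.17329, 0.0625×(-2.77259)=-0.17329.
Sum = -1.84075, so H' = 1.841.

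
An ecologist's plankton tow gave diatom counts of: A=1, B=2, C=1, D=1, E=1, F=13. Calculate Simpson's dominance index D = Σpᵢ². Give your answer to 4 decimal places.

0.4903

Total N = 1+2+1+1+1+13 = 19, so the proportions are 0.052632, 0.105263, 0.052632, 0.052632, 0.052632, 0.684211 (working shown to 6 dp, full precision carried).
D = 0.052632² + 0.105263² + 0.052632² + 0.052632² + 0.052632² + 0.684211² = 0.002770 + 0.011080 + 0.002770 + 0.002770 + 0.002770 + 0.468144 = 0.490305.
To 4 decimal places, D = 0.4903.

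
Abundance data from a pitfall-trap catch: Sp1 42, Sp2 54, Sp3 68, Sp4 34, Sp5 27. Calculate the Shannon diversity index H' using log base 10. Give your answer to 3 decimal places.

Total N = 42+54+68+34+27 = 225, so the proportions are 0.18667, 0.24, 0.30222, 0.15111, 0.12 (working shown to 5 dp, full precision carried).
Each pᵢ log₁₀ pᵢ term: 0.18667×(-0.72893)=-0.13607, 0.24×(-0.61979)=-0.14875, 0.30222×(-0.51967)=-0.15706, 0.15111×(-0.82070)=-0.12402, 0.12×(-0.92082)=-0.11050.
Sum = -0.67639, so H' = 0.676.

0.676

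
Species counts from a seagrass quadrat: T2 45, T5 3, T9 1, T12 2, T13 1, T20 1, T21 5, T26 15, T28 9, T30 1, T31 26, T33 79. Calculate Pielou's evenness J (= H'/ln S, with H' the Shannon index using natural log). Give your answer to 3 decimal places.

Total N = 45+3+1+2+1+1+5+15+9+1+26+79 = 188, so the proportions are 0.23936, 0.01596, 0.00532, 0.01064, 0.00532, 0.00532, 0.0266, 0.07979, 0.04787, 0.00532, 0.1383, 0.42021 (working shown to 5 dp, full precision carried).
H' = −Σ pᵢ ln pᵢ = −((-0.34223) + (-0.06603) + (-0.02785) + (-0.04833) + (-0.02785) + (-0.02785) + (-0.09646) + (-0.20173) + (-0.14549) + (-0.02785) + (-0.27360) + (-0.36432)) = 1.64962.
With S = 12 species, ln S = 2.48491, so J = 1.64962/2.48491 = 0.66386, i.e. 0.664 to 3 decimal places.

0.664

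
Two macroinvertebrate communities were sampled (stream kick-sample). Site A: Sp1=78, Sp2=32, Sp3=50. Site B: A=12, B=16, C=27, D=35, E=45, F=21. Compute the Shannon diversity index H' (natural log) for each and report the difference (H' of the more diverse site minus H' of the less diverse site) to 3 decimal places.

Site A: N=160, proportions 0.4875, 0.2, 0.3125, giving H' = 1.0356239 (working shown to 7 dp, full precision carried).
Site B: N=156, proportions 0.0769231, 0.1025641, 0.1730769, 0.224359, 0.2884615, 0.1346154, giving H' = 1.6983184.
Difference = |1.0356239 − 1.6983184| = 0.6626945, i.e. 0.663 to 3 decimal places.

0.663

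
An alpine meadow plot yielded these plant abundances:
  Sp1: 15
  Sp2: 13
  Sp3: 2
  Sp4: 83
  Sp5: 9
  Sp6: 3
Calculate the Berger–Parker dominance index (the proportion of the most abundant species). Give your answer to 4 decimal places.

Total N = 15+13+2+83+9+3 = 125, so the proportions are 0.12, 0.104, 0.016, 0.664, 0.072, 0.024 (working shown to 6 dp, full precision carried).
The largest proportion is 0.664, i.e. d = 0.6640 to 4 decimal places.

0.6640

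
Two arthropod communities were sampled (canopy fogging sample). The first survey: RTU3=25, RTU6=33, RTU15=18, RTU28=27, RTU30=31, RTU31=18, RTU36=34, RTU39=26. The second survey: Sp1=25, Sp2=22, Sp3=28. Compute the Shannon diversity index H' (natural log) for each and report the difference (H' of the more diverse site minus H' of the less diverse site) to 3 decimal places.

The first survey: N=212, proportions 0.11792, 0.15566, 0.08491, 0.12736, 0.14623, 0.08491, 0.16038, 0.12264, giving H' = 2.05490 (working shown to 5 dp, full precision carried).
The second survey: N=75, proportions 0.33333, 0.29333, 0.37333, giving H' = 1.09380.
Difference = |2.05490 − 1.09380| = 0.96110, i.e. 0.961 to 3 decimal places.

0.961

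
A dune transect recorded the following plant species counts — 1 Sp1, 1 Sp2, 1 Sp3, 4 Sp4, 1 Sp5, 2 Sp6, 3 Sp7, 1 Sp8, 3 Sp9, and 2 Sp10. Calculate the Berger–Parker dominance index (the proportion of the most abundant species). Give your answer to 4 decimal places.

0.2105

Total N = 1+1+1+4+1+2+3+1+3+2 = 19, so the proportions are 0.052632, 0.052632, 0.052632, 0.210526, 0.052632, 0.105263, 0.157895, 0.052632, 0.157895, 0.105263 (working shown to 6 dp, full precision carried).
The largest proportion is 0.210526, i.e. d = 0.2105 to 4 decimal places.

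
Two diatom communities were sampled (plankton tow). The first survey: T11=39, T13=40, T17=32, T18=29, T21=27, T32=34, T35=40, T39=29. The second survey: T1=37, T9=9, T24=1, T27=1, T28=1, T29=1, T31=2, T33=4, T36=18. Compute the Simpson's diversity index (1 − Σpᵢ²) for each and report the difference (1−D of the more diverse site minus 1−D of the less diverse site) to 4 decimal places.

The first survey: N=270, proportions 0.144444, 0.148148, 0.118519, 0.107407, 0.1, 0.125926, 0.148148, 0.107407, giving 1−D = 0.872263 (working shown to 6 dp, full precision carried).
The second survey: N=74, proportions 0.5, 0.121622, 0.013514, 0.013514, 0.013514, 0.013514, 0.027027, 0.054054, 0.243243, giving 1−D = 0.671658.
Difference = |0.872263 − 0.671658| = 0.200605, i.e. 0.2006 to 4 decimal places.

0.2006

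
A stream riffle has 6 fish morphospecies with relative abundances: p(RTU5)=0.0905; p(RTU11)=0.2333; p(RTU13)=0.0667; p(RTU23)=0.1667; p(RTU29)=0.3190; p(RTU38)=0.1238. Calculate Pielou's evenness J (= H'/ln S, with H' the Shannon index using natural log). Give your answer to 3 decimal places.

H' = −Σ pᵢ ln pᵢ = −((-0.21742) + (-0.33955) + (-0.18059) + (-0.29865) + (-0.36448) + (-0.25863)) = 1.65932 (working shown to 5 dp, full precision carried).
With S = 6 species, ln S = 1.79176, so J = 1.65932/1.79176 = 0.92609, i.e. 0.926 to 3 decimal places.

0.926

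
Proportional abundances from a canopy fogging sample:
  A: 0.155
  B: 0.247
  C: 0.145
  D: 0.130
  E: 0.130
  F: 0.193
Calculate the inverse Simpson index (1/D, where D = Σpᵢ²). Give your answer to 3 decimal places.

D = 0.155² + 0.247² + 0.145² + 0.13² + 0.13² + 0.193² = 0.0240250 + 0.0610090 + 0.0210250 + 0.0169000 + 0.0169000 + 0.0372490 = 0.1771080 (working shown to 7 dp, full precision carried).
So 1/D = 5.64627, i.e. 5.646 to 3 decimal places.

5.646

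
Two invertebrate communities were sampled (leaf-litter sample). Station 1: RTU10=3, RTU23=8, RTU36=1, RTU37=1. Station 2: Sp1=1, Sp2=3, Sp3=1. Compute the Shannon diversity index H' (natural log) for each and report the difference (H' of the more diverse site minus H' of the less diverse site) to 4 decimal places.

0.0815

Station 1: N=13, proportions 0.2307692, 0.6153846, 0.0769231, 0.0769231, giving H' = 1.0317671 (working shown to 7 dp, full precision carried).
Station 2: N=5, proportions 0.2, 0.6, 0.2, giving H' = 0.9502705.
Difference = |1.0317671 − 0.9502705| = 0.0814966, i.e. 0.0815 to 4 decimal places.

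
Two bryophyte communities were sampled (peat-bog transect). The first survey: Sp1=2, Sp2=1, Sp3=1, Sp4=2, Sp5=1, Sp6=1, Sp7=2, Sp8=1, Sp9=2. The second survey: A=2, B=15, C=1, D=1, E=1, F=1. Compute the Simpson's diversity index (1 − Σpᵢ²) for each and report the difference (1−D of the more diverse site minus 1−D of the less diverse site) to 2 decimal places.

0.40

The first survey: N=13, proportions 0.15385, 0.07692, 0.07692, 0.15385, 0.07692, 0.07692, 0.15385, 0.07692, 0.15385, giving 1−D = 0.87574 (working shown to 5 dp, full precision carried).
The second survey: N=21, proportions 0.09524, 0.71429, 0.04762, 0.04762, 0.04762, 0.04762, giving 1−D = 0.47166.
Difference = |0.87574 − 0.47166| = 0.40408, i.e. 0.40 to 2 decimal places.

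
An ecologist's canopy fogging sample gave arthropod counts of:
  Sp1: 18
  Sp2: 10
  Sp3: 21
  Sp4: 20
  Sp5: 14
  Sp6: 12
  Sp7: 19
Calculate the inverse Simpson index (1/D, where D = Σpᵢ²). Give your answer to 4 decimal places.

6.6104

Total N = 18+10+21+20+14+12+19 = 114, so the proportions are 0.15789474, 0.0877193, 0.18421053, 0.1754386, 0.12280702, 0.10526316, 0.16666667 (working shown to 8 dp, full precision carried).
D = 0.15789474² + 0.0877193² + 0.18421053² + 0.1754386² + 0.12280702² + 0.10526316² + 0.16666667² = 0.02493075 + 0.00769468 + 0.03393352 + 0.03077870 + 0.01508156 + 0.01108033 + 0.02777778 = 0.15127732.
So 1/D = 6.610376, i.e. 6.6104 to 4 decimal places.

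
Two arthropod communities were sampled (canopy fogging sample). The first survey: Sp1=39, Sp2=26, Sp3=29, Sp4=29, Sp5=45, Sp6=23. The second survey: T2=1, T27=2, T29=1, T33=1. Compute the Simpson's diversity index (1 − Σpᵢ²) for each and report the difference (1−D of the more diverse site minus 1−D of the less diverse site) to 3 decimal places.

The first survey: N=191, proportions 0.20419, 0.13613, 0.15183, 0.15183, 0.2356, 0.12042, giving 1−D = 0.82366 (working shown to 5 dp, full precision carried).
The second survey: N=5, proportions 0.2, 0.4, 0.2, 0.2, giving 1−D = 0.72000.
Difference = |0.82366 − 0.72000| = 0.10366, i.e. 0.104 to 3 decimal places.

0.104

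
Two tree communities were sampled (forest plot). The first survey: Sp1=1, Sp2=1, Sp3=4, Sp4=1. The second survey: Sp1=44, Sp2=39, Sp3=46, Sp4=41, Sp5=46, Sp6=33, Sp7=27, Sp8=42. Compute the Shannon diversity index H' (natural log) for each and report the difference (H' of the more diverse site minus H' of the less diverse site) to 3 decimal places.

0.913

The first survey: N=7, proportions 0.14286, 0.14286, 0.57143, 0.14286, giving H' = 1.15374 (working shown to 5 dp, full precision carried).
The second survey: N=318, proportions 0.13836, 0.12264, 0.14465, 0.12893, 0.14465, 0.10377, 0.08491, 0.13208, giving H' = 2.06636.
Difference = |1.15374 − 2.06636| = 0.91262, i.e. 0.913 to 3 decimal places.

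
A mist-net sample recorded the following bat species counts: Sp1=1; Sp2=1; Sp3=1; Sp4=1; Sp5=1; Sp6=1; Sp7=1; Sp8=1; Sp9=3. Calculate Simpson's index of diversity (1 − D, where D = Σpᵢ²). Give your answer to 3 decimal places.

0.860

Total N = 1+1+1+1+1+1+1+1+3 = 11, so the proportions are 0.09091, 0.09091, 0.09091, 0.09091, 0.09091, 0.09091, 0.09091, 0.09091, 0.27273 (working shown to 5 dp, full precision carried).
D = 0.09091² + 0.09091² + 0.09091² + 0.09091² + 0.09091² + 0.09091² + 0.09091² + 0.09091² + 0.27273² = 0.00826 + 0.00826 + 0.00826 + 0.00826 + 0.00826 + 0.00826 + 0.00826 + 0.00826 + 0.07438 = 0.14050.
So 1 − D = 0.85950, i.e. 0.860 to 3 decimal places.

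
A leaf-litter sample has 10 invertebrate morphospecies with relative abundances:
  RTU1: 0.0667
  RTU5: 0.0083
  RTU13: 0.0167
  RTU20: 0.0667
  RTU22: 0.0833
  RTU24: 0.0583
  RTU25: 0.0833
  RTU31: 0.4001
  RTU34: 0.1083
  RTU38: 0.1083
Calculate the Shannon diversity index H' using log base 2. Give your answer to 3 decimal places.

2.737

Each pᵢ log₂ pᵢ term (working shown to 5 dp, full precision carried): 0.0667×(-3.90617)=-0.26054, 0.0083×(-6.91267)=-0.05738, 0.0167×(-5.90401)=-0.09860, 0.0667×(-3.90617)=-0.26054, 0.0833×(-3.58554)=-0.29868, 0.0583×(-4.10036)=-0.23905, 0.0833×(-3.58554)=-0.29868, 0.4001×(-1.32157)=-0.52876, 0.1083×(-3.20689)=-0.34731, 0.1083×(-3.20689)=-0.34731.
Sum = -2.73683, so H' = 2.737.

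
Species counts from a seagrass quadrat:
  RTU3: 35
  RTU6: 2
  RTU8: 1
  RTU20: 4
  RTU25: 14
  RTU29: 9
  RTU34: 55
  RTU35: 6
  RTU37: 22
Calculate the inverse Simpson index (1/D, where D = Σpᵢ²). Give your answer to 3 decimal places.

Total N = 35+2+1+4+14+9+55+6+22 = 148, so the proportions are 0.2364865, 0.0135135, 0.0067568, 0.027027, 0.0945946, 0.0608108, 0.3716216, 0.0405405, 0.1486486 (working shown to 7 dp, full precision carried).
D = 0.2364865² + 0.0135135² + 0.0067568² + 0.027027² + 0.0945946² + 0.0608108² + 0.3716216² + 0.0405405² + 0.1486486² = 0.0559259 + 0.0001826 + 0.0000457 + 0.0007305 + 0.0089481 + 0.0036980 + 0.1381026 + 0.0016435 + 0.0220964 = 0.2313733.
So 1/D = 4.32202, i.e. 4.322 to 3 decimal places.

4.322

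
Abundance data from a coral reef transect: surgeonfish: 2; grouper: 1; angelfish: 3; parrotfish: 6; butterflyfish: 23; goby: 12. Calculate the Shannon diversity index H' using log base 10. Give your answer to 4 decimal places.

0.5876

Total N = 2+1+3+6+23+12 = 47, so the proportions are 0.042553, 0.021277, 0.06383, 0.12766, 0.489362, 0.255319 (working shown to 6 dp, full precision carried).
Each pᵢ log₁₀ pᵢ term: 0.042553×(-1.371068)=-0.058343, 0.021277×(-1.672098)=-0.035577, 0.06383×(-1.194977)=-0.076275, 0.12766×(-0.893947)=-0.114121, 0.489362×(-0.310370)=-0.151883, 0.255319×(-0.592917)=-0.151383.
Sum = -0.587582, so H' = 0.5876.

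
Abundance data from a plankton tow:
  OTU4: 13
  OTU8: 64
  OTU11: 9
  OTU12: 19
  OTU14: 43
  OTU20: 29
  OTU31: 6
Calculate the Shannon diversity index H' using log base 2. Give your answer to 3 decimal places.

Total N = 13+64+9+19+43+29+6 = 183, so the proportions are 0.07104, 0.34973, 0.04918, 0.10383, 0.23497, 0.15847, 0.03279 (working shown to 5 dp, full precision carried).
Each pᵢ log₂ pᵢ term: 0.07104×(-3.81526)=-0.27103, 0.34973×(-1.51570)=-0.53008, 0.04918×(-4.34577)=-0.21373, 0.10383×(-3.26777)=-0.33928, 0.23497×(-2.08944)=-0.49096, 0.15847×(-2.65772)=-0.42117, 0.03279×(-4.93074)=-0.16166.
Sum = -2.42791, so H' = 2.428.

2.428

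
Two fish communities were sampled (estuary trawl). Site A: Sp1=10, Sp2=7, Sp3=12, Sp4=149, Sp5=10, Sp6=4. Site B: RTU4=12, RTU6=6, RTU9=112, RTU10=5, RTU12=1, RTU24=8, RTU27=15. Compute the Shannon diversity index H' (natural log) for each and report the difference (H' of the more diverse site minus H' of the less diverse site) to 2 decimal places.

0.20

Site A: N=192, proportions 0.0521, 0.0365, 0.0625, 0.776, 0.0521, 0.0208, giving H' = 0.8792 (working shown to 4 dp, full precision carried).
Site B: N=159, proportions 0.0755, 0.0377, 0.7044, 0.0314, 0.0063, 0.0503, 0.0943, giving H' = 1.0793.
Difference = |0.8792 − 1.0793| = 0.2001, i.e. 0.20 to 2 decimal places.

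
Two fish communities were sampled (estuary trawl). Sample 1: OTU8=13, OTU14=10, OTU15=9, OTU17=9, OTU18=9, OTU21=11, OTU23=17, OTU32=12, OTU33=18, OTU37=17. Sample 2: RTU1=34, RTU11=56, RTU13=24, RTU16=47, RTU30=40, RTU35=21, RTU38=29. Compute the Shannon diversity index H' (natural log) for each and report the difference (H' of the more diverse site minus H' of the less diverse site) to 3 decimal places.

Sample 1: N=125, proportions 0.104, 0.08, 0.072, 0.072, 0.072, 0.088, 0.136, 0.096, 0.144, 0.136, giving H' = 2.26634 (working shown to 5 dp, full precision carried).
Sample 2: N=251, proportions 0.13546, 0.22311, 0.09562, 0.18725, 0.15936, 0.08367, 0.11554, giving H' = 1.89323.
Difference = |2.26634 − 1.89323| = 0.37311, i.e. 0.373 to 3 decimal places.

0.373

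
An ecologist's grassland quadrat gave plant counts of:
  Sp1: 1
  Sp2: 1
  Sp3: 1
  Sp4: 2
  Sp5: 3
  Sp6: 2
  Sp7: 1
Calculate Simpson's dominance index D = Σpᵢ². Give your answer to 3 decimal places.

Total N = 1+1+1+2+3+2+1 = 11, so the proportions are 0.09091, 0.09091, 0.09091, 0.18182, 0.27273, 0.18182, 0.09091 (working shown to 5 dp, full precision carried).
D = 0.09091² + 0.09091² + 0.09091² + 0.18182² + 0.27273² + 0.18182² + 0.09091² = 0.00826 + 0.00826 + 0.00826 + 0.03306 + 0.07438 + 0.03306 + 0.00826 = 0.17355.
To 3 decimal places, D = 0.174.

0.174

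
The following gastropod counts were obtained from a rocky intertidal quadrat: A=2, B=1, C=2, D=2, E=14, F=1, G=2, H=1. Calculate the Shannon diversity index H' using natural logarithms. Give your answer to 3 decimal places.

Total N = 2+1+2+2+14+1+2+1 = 25, so the proportions are 0.08, 0.04, 0.08, 0.08, 0.56, 0.04, 0.08, 0.04 (working shown to 5 dp, full precision carried).
Each pᵢ ln pᵢ term: 0.08×(-2.52573)=-0.20206, 0.04×(-3.21888)=-0.12876, 0.08×(-2.52573)=-0.20206, 0.08×(-2.52573)=-0.20206, 0.56×(-0.57982)=-0.32470, 0.04×(-3.21888)=-0.12876, 0.08×(-2.52573)=-0.20206, 0.04×(-3.21888)=-0.12876.
Sum = -1.51920, so H' = 1.519.

1.519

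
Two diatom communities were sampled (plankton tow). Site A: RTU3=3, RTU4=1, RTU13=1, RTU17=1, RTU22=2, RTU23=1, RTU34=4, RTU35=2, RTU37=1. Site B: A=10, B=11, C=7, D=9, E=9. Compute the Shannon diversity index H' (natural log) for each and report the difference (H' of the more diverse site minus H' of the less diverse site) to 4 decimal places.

Site A: N=16, proportions 0.1875, 0.0625, 0.0625, 0.0625, 0.125, 0.0625, 0.25, 0.125, 0.0625, giving H' = 2.0467385 (working shown to 7 dp, full precision carried).
Site B: N=46, proportions 0.2173913, 0.2391304, 0.1521739, 0.1956522, 0.1956522, giving H' = 1.5987694.
Difference = |2.0467385 − 1.5987694| = 0.4479691, i.e. 0.4480 to 4 decimal places.

0.4480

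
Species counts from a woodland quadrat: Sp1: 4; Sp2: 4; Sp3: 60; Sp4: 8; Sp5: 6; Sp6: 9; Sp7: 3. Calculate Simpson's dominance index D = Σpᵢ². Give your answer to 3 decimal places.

0.433

Total N = 4+4+60+8+6+9+3 = 94, so the proportions are 0.04255, 0.04255, 0.6383, 0.08511, 0.06383, 0.09574, 0.03191 (working shown to 5 dp, full precision carried).
D = 0.04255² + 0.04255² + 0.6383² + 0.08511² + 0.06383² + 0.09574² + 0.03191² = 0.00181 + 0.00181 + 0.40742 + 0.00724 + 0.00407 + 0.00917 + 0.00102 = 0.43255.
To 3 decimal places, D = 0.433.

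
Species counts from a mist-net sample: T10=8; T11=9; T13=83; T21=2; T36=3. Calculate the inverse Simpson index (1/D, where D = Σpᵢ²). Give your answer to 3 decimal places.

1.564

Total N = 8+9+83+2+3 = 105, so the proportions are 0.0761905, 0.0857143, 0.7904762, 0.0190476, 0.0285714 (working shown to 7 dp, full precision carried).
D = 0.0761905² + 0.0857143² + 0.7904762² + 0.0190476² + 0.0285714² = 0.0058050 + 0.0073469 + 0.6248526 + 0.0003628 + 0.0008163 = 0.6391837.
So 1/D = 1.564496, i.e. 1.564 to 3 decimal places.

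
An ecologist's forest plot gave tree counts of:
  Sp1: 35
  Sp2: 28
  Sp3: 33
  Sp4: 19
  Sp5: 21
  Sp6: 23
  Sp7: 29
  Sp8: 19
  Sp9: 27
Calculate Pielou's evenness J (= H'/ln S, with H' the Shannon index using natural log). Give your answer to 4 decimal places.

0.9897

Total N = 35+28+33+19+21+23+29+19+27 = 234, so the proportions are 0.149573, 0.119658, 0.141026, 0.081197, 0.089744, 0.098291, 0.123932, 0.081197, 0.115385 (working shown to 6 dp, full precision carried).
H' = −Σ pᵢ ln pᵢ = −((-0.284184) + (-0.254048) + (-0.276243) + (-0.203875) + (-0.216354) + (-0.228017) + (-0.258772) + (-0.203875) + (-0.249171)) = 2.174540.
With S = 9 species, ln S = 2.197225, so J = 2.174540/2.197225 = 0.989676, i.e. 0.9897 to 4 decimal places.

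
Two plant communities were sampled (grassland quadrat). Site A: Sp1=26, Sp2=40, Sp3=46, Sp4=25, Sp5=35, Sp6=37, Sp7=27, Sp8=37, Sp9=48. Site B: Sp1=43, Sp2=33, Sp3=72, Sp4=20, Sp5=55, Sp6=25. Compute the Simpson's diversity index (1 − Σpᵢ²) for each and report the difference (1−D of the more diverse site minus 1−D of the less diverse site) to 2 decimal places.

0.08

Site A: N=321, proportions 0.081, 0.1246, 0.1433, 0.0779, 0.109, 0.1153, 0.0841, 0.1153, 0.1495, giving 1−D = 0.8834 (working shown to 4 dp, full precision carried).
Site B: N=248, proportions 0.1734, 0.1331, 0.2903, 0.0806, 0.2218, 0.1008, giving 1−D = 0.8021.
Difference = |0.8834 − 0.8021| = 0.0813, i.e. 0.08 to 2 decimal places.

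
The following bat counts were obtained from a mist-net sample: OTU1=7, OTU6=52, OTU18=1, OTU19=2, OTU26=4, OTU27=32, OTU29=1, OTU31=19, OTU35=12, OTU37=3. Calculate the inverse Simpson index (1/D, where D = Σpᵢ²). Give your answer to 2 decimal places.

Total N = 7+52+1+2+4+32+1+19+12+3 = 133, so the proportions are 0.052632, 0.390977, 0.007519, 0.015038, 0.030075, 0.240602, 0.007519, 0.142857, 0.090226, 0.022556 (working shown to 6 dp, full precision carried).
D = 0.052632² + 0.390977² + 0.007519² + 0.015038² + 0.030075² + 0.240602² + 0.007519² + 0.142857² + 0.090226² + 0.022556² = 0.002770 + 0.152863 + 0.000057 + 0.000226 + 0.000905 + 0.057889 + 0.000057 + 0.020408 + 0.008141 + 0.000509 = 0.243824.
So 1/D = 4.1013, i.e. 4.10 to 2 decimal places.

4.10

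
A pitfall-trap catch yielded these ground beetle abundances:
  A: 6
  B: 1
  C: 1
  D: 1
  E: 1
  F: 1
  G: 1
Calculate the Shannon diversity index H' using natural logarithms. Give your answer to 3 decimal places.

Total N = 6+1+1+1+1+1+1 = 12, so the proportions are 0.5, 0.08333, 0.08333, 0.08333, 0.08333, 0.08333, 0.08333 (working shown to 5 dp, full precision carried).
Each pᵢ ln pᵢ term: 0.5×(-0.69315)=-0.34657, 0.08333×(-2.48491)=-0.20708, 0.08333×(-2.48491)=-0.20708, 0.08333×(-2.48491)=-0.20708, 0.08333×(-2.48491)=-0.20708, 0.08333×(-2.48491)=-0.20708, 0.08333×(-2.48491)=-0.20708.
Sum = -1.58903, so H' = 1.589.

1.589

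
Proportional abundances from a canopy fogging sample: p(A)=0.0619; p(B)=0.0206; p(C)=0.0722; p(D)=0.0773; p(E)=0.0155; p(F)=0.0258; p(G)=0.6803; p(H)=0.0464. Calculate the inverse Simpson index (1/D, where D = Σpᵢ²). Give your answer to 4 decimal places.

2.0777

D = 0.0619² + 0.0206² + 0.0722² + 0.0773² + 0.0155² + 0.0258² + 0.6803² + 0.0464² = 0.0038316 + 0.0004244 + 0.0052128 + 0.0059753 + 0.0002402 + 0.0006656 + 0.4628081 + 0.0021530 = 0.4813110 (working shown to 7 dp, full precision carried).
So 1/D = 2.077659, i.e. 2.0777 to 4 decimal places.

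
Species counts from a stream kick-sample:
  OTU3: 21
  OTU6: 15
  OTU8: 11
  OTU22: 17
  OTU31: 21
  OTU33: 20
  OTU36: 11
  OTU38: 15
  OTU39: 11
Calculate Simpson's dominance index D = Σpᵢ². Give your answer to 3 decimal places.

0.118

Total N = 21+15+11+17+21+20+11+15+11 = 142, so the proportions are 0.14789, 0.10563, 0.07746, 0.11972, 0.14789, 0.14085, 0.07746, 0.10563, 0.07746 (working shown to 5 dp, full precision carried).
D = 0.14789² + 0.10563² + 0.07746² + 0.11972² + 0.14789² + 0.14085² + 0.07746² + 0.10563² + 0.07746² = 0.02187 + 0.01116 + 0.00600 + 0.01433 + 0.02187 + 0.01984 + 0.00600 + 0.01116 + 0.00600 = 0.11823.
To 3 decimal places, D = 0.118.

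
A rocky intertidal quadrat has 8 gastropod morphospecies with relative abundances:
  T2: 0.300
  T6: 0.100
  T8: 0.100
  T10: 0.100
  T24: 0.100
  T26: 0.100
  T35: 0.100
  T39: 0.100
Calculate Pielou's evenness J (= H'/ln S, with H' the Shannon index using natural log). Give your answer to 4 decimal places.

0.9488

H' = −Σ pᵢ ln pᵢ = −((-0.361192) + (-0.230259) + (-0.230259) + (-0.230259) + (-0.230259) + (-0.230259) + (-0.230259) + (-0.230259)) = 1.973001 (working shown to 6 dp, full precision carried).
With S = 8 species, ln S = 2.079442, so J = 1.973001/2.079442 = 0.948813, i.e. 0.9488 to 4 decimal places.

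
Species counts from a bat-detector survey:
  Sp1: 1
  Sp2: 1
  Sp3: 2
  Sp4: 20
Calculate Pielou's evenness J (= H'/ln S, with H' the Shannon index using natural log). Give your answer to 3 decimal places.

Total N = 1+1+2+20 = 24, so the proportions are 0.04167, 0.04167, 0.08333, 0.83333 (working shown to 5 dp, full precision carried).
H' = −Σ pᵢ ln pᵢ = −((-0.13242) + (-0.13242) + (-0.20708) + (-0.15193)) = 0.62385.
With S = 4 species, ln S = 1.38629, so J = 0.62385/1.38629 = 0.45001, i.e. 0.450 to 3 decimal places.

0.450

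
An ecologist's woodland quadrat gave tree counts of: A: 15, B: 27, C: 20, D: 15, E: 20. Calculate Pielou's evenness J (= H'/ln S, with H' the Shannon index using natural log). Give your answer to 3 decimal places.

0.984

Total N = 15+27+20+15+20 = 97, so the proportions are 0.15464, 0.27835, 0.20619, 0.15464, 0.20619 (working shown to 5 dp, full precision carried).
H' = −Σ pᵢ ln pᵢ = −((-0.28866) + (-0.35598) + (-0.32556) + (-0.28866) + (-0.32556)) = 1.58442.
With S = 5 species, ln S = 1.60944, so J = 1.58442/1.60944 = 0.98445, i.e. 0.984 to 3 decimal places.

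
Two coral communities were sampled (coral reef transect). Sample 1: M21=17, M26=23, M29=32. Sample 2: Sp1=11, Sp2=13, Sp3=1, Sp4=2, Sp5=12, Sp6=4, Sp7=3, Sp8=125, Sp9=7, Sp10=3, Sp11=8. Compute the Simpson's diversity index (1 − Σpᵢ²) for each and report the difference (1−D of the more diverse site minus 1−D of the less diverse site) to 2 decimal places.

0.10

Sample 1: N=72, proportions 0.2361, 0.3194, 0.4444, giving 1−D = 0.6447 (working shown to 4 dp, full precision carried).
Sample 2: N=189, proportions 0.0582, 0.0688, 0.0053, 0.0106, 0.0635, 0.0212, 0.0159, 0.6614, 0.037, 0.0159, 0.0423, giving 1−D = 0.5462.
Difference = |0.6447 − 0.5462| = 0.0985, i.e. 0.10 to 2 decimal places.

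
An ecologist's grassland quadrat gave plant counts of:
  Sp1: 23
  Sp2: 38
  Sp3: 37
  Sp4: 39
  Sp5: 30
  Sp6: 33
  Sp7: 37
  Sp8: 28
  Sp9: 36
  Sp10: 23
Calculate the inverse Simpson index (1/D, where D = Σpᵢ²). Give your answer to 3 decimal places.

9.693

Total N = 23+38+37+39+30+33+37+28+36+23 = 324, so the proportions are 0.0709877, 0.117284, 0.1141975, 0.1203704, 0.0925926, 0.1018519, 0.1141975, 0.0864198, 0.1111111, 0.0709877 (working shown to 7 dp, full precision carried).
D = 0.0709877² + 0.117284² + 0.1141975² + 0.1203704² + 0.0925926² + 0.1018519² + 0.1141975² + 0.0864198² + 0.1111111² + 0.0709877² = 0.0050392 + 0.0137555 + 0.0130411 + 0.0144890 + 0.0085734 + 0.0103738 + 0.0130411 + 0.0074684 + 0.0123457 + 0.0050392 = 0.1031664.
So 1/D = 9.69307, i.e. 9.693 to 3 decimal places.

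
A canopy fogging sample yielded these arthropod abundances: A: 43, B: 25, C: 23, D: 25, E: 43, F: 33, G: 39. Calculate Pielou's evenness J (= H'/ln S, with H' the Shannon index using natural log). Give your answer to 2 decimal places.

0.98

Total N = 43+25+23+25+43+33+39 = 231, so the proportions are 0.1861, 0.1082, 0.0996, 0.1082, 0.1861, 0.1429, 0.1688 (working shown to 4 dp, full precision carried).
H' = −Σ pᵢ ln pᵢ = −((-0.3130) + (-0.2406) + (-0.2297) + (-0.2406) + (-0.3130) + (-0.2780) + (-0.3003)) = 1.9152.
With S = 7 species, ln S = 1.9459, so J = 1.9152/1.9459 = 0.9842, i.e. 0.98 to 2 decimal places.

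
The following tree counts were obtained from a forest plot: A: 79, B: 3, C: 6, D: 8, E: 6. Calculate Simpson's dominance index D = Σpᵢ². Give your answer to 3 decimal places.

0.614

Total N = 79+3+6+8+6 = 102, so the proportions are 0.77451, 0.02941, 0.05882, 0.07843, 0.05882 (working shown to 5 dp, full precision carried).
D = 0.77451² + 0.02941² + 0.05882² + 0.07843² + 0.05882² = 0.59987 + 0.00087 + 0.00346 + 0.00615 + 0.00346 = 0.61380.
To 3 decimal places, D = 0.614.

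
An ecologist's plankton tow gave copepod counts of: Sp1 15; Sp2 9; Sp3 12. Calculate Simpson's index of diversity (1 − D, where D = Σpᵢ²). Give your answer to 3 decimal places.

Total N = 15+9+12 = 36, so the proportions are 0.41667, 0.25, 0.33333 (working shown to 5 dp, full precision carried).
D = 0.41667² + 0.25² + 0.33333² = 0.17361 + 0.06250 + 0.11111 = 0.34722.
So 1 − D = 0.65278, i.e. 0.653 to 3 decimal places.

0.653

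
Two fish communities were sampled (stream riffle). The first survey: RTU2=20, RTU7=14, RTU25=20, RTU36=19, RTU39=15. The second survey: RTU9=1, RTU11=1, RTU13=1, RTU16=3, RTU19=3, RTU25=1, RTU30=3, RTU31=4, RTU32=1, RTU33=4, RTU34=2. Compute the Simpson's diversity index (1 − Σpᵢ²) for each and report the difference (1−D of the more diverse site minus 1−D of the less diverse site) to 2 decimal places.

0.09

The first survey: N=88, proportions 0.2273, 0.1591, 0.2273, 0.2159, 0.1705, giving 1−D = 0.7957 (working shown to 4 dp, full precision carried).
The second survey: N=24, proportions 0.0417, 0.0417, 0.0417, 0.125, 0.125, 0.0417, 0.125, 0.1667, 0.0417, 0.1667, 0.0833, giving 1−D = 0.8819.
Difference = |0.7957 − 0.8819| = 0.0862, i.e. 0.09 to 2 decimal places.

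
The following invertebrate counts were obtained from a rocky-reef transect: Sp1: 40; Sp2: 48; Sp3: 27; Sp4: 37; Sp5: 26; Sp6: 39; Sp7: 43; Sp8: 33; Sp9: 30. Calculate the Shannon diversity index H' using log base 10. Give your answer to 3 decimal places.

0.946

Total N = 40+48+27+37+26+39+43+33+30 = 323, so the proportions are 0.12384, 0.14861, 0.08359, 0.11455, 0.0805, 0.12074, 0.13313, 0.10217, 0.09288 (working shown to 5 dp, full precision carried).
Each pᵢ log₁₀ pᵢ term: 0.12384×(-0.90714)=-0.11234, 0.14861×(-0.82796)=-0.12304, 0.08359×(-1.07784)=-0.09010, 0.11455×(-0.94100)=-0.10779, 0.0805×(-1.09423)=-0.08808, 0.12074×(-0.91814)=-0.11086, 0.13313×(-0.87573)=-0.11658, 0.10217×(-0.99069)=-0.10122, 0.09288×(-1.03208)=-0.09586.
Sum = -0.94587, so H' = 0.946.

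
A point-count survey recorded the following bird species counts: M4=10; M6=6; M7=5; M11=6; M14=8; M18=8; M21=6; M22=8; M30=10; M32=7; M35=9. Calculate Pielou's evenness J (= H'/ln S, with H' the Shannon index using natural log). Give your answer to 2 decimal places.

0.99

Total N = 10+6+5+6+8+8+6+8+10+7+9 = 83, so the proportions are 0.1205, 0.0723, 0.0602, 0.0723, 0.0964, 0.0964, 0.0723, 0.0964, 0.1205, 0.0843, 0.1084 (working shown to 4 dp, full precision carried).
H' = −Σ pᵢ ln pᵢ = −((-0.2550) + (-0.1899) + (-0.1692) + (-0.1899) + (-0.2255) + (-0.2255) + (-0.1899) + (-0.2255) + (-0.2550) + (-0.2086) + (-0.2409)) = 2.3748.
With S = 11 species, ln S = 2.3979, so J = 2.3748/2.3979 = 0.9904, i.e. 0.99 to 2 decimal places.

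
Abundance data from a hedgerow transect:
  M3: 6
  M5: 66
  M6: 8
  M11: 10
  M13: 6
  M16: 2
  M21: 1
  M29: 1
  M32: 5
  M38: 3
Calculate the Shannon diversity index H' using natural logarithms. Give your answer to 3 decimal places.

1.438

Total N = 6+66+8+10+6+2+1+1+5+3 = 108, so the proportions are 0.05556, 0.61111, 0.07407, 0.09259, 0.05556, 0.01852, 0.00926, 0.00926, 0.0463, 0.02778 (working shown to 5 dp, full precision carried).
Each pᵢ ln pᵢ term: 0.05556×(-2.89037)=-0.16058, 0.61111×(-0.49248)=-0.30096, 0.07407×(-2.60269)=-0.19279, 0.09259×(-2.37955)=-0.22033, 0.05556×(-2.89037)=-0.16058, 0.01852×(-3.98898)=-0.07387, 0.00926×(-4.68213)=-0.04335, 0.00926×(-4.68213)=-0.04335, 0.0463×(-3.07269)=-0.14225, 0.02778×(-3.58352)=-0.09954.
Sum = -1.43760, so H' = 1.438.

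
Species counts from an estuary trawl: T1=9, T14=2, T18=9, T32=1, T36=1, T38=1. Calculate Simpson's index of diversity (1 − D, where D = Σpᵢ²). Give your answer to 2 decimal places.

Total N = 9+2+9+1+1+1 = 23, so the proportions are 0.3913, 0.087, 0.3913, 0.0435, 0.0435, 0.0435 (working shown to 4 dp, full precision carried).
D = 0.3913² + 0.087² + 0.3913² + 0.0435² + 0.0435² + 0.0435² = 0.1531 + 0.0076 + 0.1531 + 0.0019 + 0.0019 + 0.0019 = 0.3195.
So 1 − D = 0.6805, i.e. 0.68 to 2 decimal places.

0.68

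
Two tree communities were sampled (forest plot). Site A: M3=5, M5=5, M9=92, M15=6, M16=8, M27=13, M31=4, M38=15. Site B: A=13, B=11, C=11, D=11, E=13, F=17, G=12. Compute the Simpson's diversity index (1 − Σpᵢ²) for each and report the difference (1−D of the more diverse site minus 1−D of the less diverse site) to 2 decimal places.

0.27

Site A: N=148, proportions 0.03378, 0.03378, 0.62162, 0.04054, 0.05405, 0.08784, 0.02703, 0.10135, giving 1−D = 0.58802 (working shown to 5 dp, full precision carried).
Site B: N=88, proportions 0.14773, 0.125, 0.125, 0.125, 0.14773, 0.19318, 0.13636, giving 1−D = 0.85356.
Difference = |0.58802 − 0.85356| = 0.26554, i.e. 0.27 to 2 decimal places.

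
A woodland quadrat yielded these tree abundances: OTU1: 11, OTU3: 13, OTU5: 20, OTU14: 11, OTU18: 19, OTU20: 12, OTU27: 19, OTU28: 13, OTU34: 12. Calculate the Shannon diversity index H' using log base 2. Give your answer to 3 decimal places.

3.128

Total N = 11+13+20+11+19+12+19+13+12 = 130, so the proportions are 0.08462, 0.1, 0.15385, 0.08462, 0.14615, 0.09231, 0.14615, 0.1, 0.09231 (working shown to 5 dp, full precision carried).
Each pᵢ log₂ pᵢ term: 0.08462×(-3.56294)=-0.30148, 0.1×(-3.32193)=-0.33219, 0.15385×(-2.70044)=-0.41545, 0.08462×(-3.56294)=-0.30148, 0.14615×(-2.77444)=-0.40550, 0.09231×(-3.43741)=-0.31730, 0.14615×(-2.77444)=-0.40550, 0.1×(-3.32193)=-0.33219, 0.09231×(-3.43741)=-0.31730.
Sum = -3.12838, so H' = 3.128.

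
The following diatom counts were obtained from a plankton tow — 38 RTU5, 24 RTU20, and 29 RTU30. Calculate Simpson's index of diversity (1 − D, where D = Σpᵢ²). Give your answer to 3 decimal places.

0.655

Total N = 38+24+29 = 91, so the proportions are 0.41758, 0.26374, 0.31868 (working shown to 5 dp, full precision carried).
D = 0.41758² + 0.26374² + 0.31868² = 0.17438 + 0.06956 + 0.10156 = 0.34549.
So 1 − D = 0.65451, i.e. 0.655 to 3 decimal places.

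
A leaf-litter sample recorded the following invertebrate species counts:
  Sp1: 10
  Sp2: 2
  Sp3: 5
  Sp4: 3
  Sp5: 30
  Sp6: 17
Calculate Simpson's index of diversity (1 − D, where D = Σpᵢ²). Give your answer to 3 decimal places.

Total N = 10+2+5+3+30+17 = 67, so the proportions are 0.14925, 0.02985, 0.07463, 0.04478, 0.44776, 0.25373 (working shown to 5 dp, full precision carried).
D = 0.14925² + 0.02985² + 0.07463² + 0.04478² + 0.44776² + 0.25373² = 0.02228 + 0.00089 + 0.00557 + 0.00200 + 0.20049 + 0.06438 = 0.29561.
So 1 − D = 0.70439, i.e. 0.704 to 3 decimal places.

0.704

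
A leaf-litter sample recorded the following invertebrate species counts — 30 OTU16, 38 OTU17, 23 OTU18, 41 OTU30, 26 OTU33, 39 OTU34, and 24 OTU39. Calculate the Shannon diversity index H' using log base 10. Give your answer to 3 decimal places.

0.834

Total N = 30+38+23+41+26+39+24 = 221, so the proportions are 0.13575, 0.17195, 0.10407, 0.18552, 0.11765, 0.17647, 0.1086 (working shown to 5 dp, full precision carried).
Each pᵢ log₁₀ pᵢ term: 0.13575×(-0.86727)=-0.11773, 0.17195×(-0.76461)=-0.13147, 0.10407×(-0.98266)=-0.10227, 0.18552×(-0.73161)=-0.13573, 0.11765×(-0.92942)=-0.10934, 0.17647×(-0.75333)=-0.13294, 0.1086×(-0.96418)=-0.10471.
Sum = -0.83419, so H' = 0.834.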